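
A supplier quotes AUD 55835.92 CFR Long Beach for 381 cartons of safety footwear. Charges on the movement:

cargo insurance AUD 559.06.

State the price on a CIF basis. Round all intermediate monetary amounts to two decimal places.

From CFR to CIF, the seller additionally bears: insurance.
CIF price = 55835.92 + 559.06 = 56394.98

CIF price: AUD 56394.98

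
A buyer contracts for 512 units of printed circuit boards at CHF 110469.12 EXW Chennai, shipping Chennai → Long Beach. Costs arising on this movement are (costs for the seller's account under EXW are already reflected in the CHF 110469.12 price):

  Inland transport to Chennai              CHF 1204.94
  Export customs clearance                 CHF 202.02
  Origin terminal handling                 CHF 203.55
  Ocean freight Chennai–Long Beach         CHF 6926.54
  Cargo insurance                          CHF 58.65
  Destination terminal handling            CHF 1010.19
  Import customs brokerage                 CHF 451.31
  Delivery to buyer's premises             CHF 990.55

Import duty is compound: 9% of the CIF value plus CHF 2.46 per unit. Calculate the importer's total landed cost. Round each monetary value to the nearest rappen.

Total landed cost: CHF 133492.22

EXW: the seller makes goods available at their premises; the buyer bears all onward costs.
CIF value = EXW price + inland to port + export clearance + origin terminal + freight + insurance = 110469.12 + 1204.94 + 202.02 + 203.55 + 6926.54 + 58.65 = 119064.82
Ad valorem component: 119064.82 × 9% = 10715.83
Specific component: 512 × 2.46 = 1259.52
Import duty = 10715.83 + 1259.52 = 11975.35
Buyer bears: inland to port 1204.94 + export clearance 202.02 + origin terminal 203.55 + freight 6926.54 + insurance 58.65 + destination terminal 1010.19 + brokerage 451.31 + delivery 990.55 + duty 11975.35 = 23023.10
Landed cost = invoice 110469.12 + 23023.10 = 133492.22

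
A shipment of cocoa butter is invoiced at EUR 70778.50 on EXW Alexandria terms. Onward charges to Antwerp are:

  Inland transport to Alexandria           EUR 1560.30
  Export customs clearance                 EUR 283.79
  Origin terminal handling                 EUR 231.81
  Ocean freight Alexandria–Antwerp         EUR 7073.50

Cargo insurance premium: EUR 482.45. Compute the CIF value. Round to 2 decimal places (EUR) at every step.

CIF value: EUR 80410.35

CIF = EXW price + pre-shipment costs + freight + insurance
CIF = 70778.50 + 1560.30 + 283.79 + 231.81 + 7073.50 + 482.45 = 80410.35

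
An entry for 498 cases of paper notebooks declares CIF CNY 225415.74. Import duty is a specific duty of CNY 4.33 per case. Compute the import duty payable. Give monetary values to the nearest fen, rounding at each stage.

Import duty = 498 × 4.33 = 2156.34

Import duty: CNY 2156.34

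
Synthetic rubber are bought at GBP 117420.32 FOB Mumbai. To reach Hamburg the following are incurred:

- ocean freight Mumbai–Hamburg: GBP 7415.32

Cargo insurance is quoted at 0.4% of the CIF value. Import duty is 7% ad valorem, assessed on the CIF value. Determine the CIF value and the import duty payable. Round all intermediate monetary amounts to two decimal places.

Let C be the CIF value. C = FOB price + freight + 0.4% × C
C − 0.4% × C = 117420.32 + 7415.32
0.996 × C = 124835.64
C = 124835.64 / 0.996 = 125336.99
Insurance premium = 0.4% × 125336.99 = 501.35
Import duty = 125336.99 × 7% = 8773.59

CIF value: GBP 125336.99; import duty: GBP 8773.59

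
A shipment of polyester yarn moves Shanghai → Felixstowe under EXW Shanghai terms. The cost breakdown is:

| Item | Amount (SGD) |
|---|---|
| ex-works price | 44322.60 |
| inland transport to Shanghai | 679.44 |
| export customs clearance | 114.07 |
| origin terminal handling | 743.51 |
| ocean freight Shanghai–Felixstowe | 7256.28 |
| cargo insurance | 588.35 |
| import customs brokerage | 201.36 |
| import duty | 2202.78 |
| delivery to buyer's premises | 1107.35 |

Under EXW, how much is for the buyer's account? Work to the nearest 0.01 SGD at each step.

EXW: the seller makes goods available at their premises; the buyer bears all onward costs.
Seller's account: goods 44322.60 = 44322.60
Buyer's account: inland to port 679.44 + export clearance 114.07 + origin terminal 743.51 + freight 7256.28 + insurance 588.35 + brokerage 201.36 + duty 2202.78 + delivery 1107.35 = 12893.14

Buyer's account: SGD 12893.14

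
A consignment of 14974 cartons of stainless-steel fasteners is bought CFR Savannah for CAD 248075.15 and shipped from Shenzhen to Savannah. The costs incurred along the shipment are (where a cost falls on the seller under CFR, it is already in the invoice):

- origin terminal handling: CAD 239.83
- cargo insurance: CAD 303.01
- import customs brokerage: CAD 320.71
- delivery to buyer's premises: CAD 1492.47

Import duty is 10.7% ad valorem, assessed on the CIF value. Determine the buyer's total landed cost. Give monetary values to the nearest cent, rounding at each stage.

Total landed cost: CAD 276767.80

CFR: the seller pays costs through ocean freight to the destination port, but not insurance.
Already in the invoice (seller's account under CFR): origin terminal — exclude.
CIF value = CFR price + insurance = 248075.15 + 303.01 = 248378.16
Import duty = 248378.16 × 10.7% = 26576.46
Buyer bears: insurance 303.01 + brokerage 320.71 + delivery 1492.47 + duty 26576.46 = 28692.65
Landed cost = invoice 248075.15 + 28692.65 = 276767.80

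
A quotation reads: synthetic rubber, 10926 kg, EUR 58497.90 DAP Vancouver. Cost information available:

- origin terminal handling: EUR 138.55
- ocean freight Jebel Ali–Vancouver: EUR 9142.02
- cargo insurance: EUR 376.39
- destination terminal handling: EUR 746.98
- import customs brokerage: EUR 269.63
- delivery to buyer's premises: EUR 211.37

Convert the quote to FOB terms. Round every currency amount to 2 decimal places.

FOB price: EUR 48021.14

Not relevant to the conversion: origin terminal — on the seller under both DAP and FOB; already in the DAP price and stays in the FOB price. brokerage — on the buyer under both terms; not part of either seller's price.
From DAP to FOB, the seller no longer bears: freight, insurance, destination terminal, delivery.
FOB price = 58497.90 − 9142.02 − 376.39 − 746.98 − 211.37 = 48021.14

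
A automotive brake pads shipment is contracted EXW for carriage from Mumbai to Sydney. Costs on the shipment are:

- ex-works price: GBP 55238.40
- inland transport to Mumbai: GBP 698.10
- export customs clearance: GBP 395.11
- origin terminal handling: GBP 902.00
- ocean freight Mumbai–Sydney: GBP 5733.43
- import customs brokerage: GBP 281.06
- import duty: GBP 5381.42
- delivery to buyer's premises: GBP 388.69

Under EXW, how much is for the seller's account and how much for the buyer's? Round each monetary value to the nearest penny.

Seller: GBP 55238.40; buyer: GBP 13779.81

EXW: the seller makes goods available at their premises; the buyer bears all onward costs.
Seller's account: goods 55238.40 = 55238.40
Buyer's account: inland to port 698.10 + export clearance 395.11 + origin terminal 902.00 + freight 5733.43 + brokerage 281.06 + duty 5381.42 + delivery 388.69 = 13779.81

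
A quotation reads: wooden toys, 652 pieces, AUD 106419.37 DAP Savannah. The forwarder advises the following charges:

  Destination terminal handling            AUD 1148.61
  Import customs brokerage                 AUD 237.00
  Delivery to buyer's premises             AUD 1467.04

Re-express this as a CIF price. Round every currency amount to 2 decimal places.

CIF price: AUD 103803.72

Not relevant to the conversion: brokerage — on the buyer under both terms; not part of either seller's price.
From DAP to CIF, the seller no longer bears: destination terminal, delivery.
CIF price = 106419.37 − 1148.61 − 1467.04 = 103803.72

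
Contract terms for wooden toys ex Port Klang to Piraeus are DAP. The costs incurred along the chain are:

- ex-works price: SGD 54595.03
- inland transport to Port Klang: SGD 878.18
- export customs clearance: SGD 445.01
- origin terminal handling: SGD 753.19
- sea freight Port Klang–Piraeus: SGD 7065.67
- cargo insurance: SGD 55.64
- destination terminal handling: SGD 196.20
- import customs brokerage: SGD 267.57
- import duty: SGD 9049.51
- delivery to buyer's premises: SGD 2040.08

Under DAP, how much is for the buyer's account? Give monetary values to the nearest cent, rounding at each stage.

Buyer's account: SGD 9317.08

DAP: the seller bears all costs to the named destination except import duty and clearance.
Seller's account: goods 54595.03 + inland to port 878.18 + export clearance 445.01 + origin terminal 753.19 + freight 7065.67 + insurance 55.64 + destination terminal 196.20 + delivery 2040.08 = 66029.00
Buyer's account: brokerage 267.57 + duty 9049.51 = 9317.08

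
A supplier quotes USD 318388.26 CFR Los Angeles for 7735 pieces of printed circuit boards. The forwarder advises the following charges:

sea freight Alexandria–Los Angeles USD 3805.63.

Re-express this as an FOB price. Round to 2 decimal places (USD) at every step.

FOB price: USD 314582.63

From CFR to FOB, the seller no longer bears: freight.
FOB price = 318388.26 − 3805.63 = 314582.63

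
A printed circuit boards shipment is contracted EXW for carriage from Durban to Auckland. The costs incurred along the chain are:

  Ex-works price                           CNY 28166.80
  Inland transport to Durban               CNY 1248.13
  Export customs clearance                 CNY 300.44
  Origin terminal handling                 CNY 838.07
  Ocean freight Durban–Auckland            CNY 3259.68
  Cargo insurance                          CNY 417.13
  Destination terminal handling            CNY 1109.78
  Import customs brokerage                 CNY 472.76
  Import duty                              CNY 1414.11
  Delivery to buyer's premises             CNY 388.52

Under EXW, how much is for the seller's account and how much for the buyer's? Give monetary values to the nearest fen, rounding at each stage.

Seller: CNY 28166.80; buyer: CNY 9448.62

EXW: the seller makes goods available at their premises; the buyer bears all onward costs.
Seller's account: goods 28166.80 = 28166.80
Buyer's account: inland to port 1248.13 + export clearance 300.44 + origin terminal 838.07 + freight 3259.68 + insurance 417.13 + destination terminal 1109.78 + brokerage 472.76 + duty 1414.11 + delivery 388.52 = 9448.62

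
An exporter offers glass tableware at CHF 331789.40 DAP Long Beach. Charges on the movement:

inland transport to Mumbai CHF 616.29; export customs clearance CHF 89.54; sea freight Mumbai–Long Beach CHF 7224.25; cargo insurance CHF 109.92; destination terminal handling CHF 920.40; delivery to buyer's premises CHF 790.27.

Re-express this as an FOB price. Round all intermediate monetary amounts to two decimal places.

FOB price: CHF 322744.56

Not relevant to the conversion: inland to port, export clearance — on the seller under both DAP and FOB; already in the DAP price and stays in the FOB price.
From DAP to FOB, the seller no longer bears: freight, insurance, destination terminal, delivery.
FOB price = 331789.40 − 7224.25 − 109.92 − 920.40 − 790.27 = 322744.56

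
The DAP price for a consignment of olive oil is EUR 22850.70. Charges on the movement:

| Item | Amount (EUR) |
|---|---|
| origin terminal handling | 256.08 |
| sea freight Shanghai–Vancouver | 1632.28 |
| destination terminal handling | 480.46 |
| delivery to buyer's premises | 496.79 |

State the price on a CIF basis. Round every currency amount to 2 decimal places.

CIF price: EUR 21873.45

Not relevant to the conversion: origin terminal, freight — on the seller under both DAP and CIF; already in the DAP price and stays in the CIF price.
From DAP to CIF, the seller no longer bears: destination terminal, delivery.
CIF price = 22850.70 − 480.46 − 496.79 = 21873.45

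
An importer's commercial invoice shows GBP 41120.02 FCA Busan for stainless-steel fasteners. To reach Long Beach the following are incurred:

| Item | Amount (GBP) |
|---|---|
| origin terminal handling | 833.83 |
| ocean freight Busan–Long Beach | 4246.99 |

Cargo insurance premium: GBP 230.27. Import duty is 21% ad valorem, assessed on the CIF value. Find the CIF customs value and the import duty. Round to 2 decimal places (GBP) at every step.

CIF value: GBP 46431.11; import duty: GBP 9750.53

CIF = FCA price + pre-shipment costs + freight + insurance
CIF = 41120.02 + 833.83 + 4246.99 + 230.27 = 46431.11
Import duty = 46431.11 × 21% = 9750.53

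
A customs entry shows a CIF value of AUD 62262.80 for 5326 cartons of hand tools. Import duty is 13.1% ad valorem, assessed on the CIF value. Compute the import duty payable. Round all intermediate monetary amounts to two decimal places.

Import duty = 62262.80 × 13.1% = 8156.43

Import duty: AUD 8156.43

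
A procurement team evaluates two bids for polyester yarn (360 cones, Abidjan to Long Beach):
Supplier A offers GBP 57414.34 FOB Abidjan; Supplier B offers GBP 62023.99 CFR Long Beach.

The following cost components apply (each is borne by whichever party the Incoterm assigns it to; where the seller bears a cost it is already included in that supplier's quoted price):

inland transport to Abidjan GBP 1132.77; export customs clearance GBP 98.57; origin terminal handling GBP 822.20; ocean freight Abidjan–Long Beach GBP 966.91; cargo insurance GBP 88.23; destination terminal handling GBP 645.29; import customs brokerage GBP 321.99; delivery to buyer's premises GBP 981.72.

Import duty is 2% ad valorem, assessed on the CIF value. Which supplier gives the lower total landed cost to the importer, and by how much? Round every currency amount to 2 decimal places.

Supplier A (FOB):
CIF value = FOB price + freight + insurance = 57414.34 + 966.91 + 88.23 = 58469.48
Import duty = 58469.48 × 2% = 1169.39
Buyer bears (A): 966.91 + 88.23 + 645.29 + 321.99 + 981.72 = 3004.14
Landed cost (A) = invoice 57414.34 + 3004.14 + duty 1169.39 = 61587.87
Supplier B (CFR):
CIF value = CFR price + insurance = 62023.99 + 88.23 = 62112.22
Import duty = 62112.22 × 2% = 1242.24
Buyer bears (B): 88.23 + 645.29 + 321.99 + 981.72 = 2037.23
Landed cost (B) = invoice 62023.99 + 2037.23 + duty 1242.24 = 65303.46
Difference = |61587.87 − 65303.46| = 3715.59

Supplier A is cheaper by GBP 3715.59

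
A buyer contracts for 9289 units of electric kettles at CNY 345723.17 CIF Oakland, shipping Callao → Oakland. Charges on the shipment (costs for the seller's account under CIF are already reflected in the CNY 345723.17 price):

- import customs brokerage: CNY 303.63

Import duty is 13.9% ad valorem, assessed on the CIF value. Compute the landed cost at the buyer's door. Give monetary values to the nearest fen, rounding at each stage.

CIF: the seller pays costs through ocean freight and marine insurance to the destination port.
The CIF price already equals the CIF value: 345723.17
Import duty = 345723.17 × 13.9% = 48055.52
Buyer bears: brokerage 303.63 + duty 48055.52 = 48359.15
Landed cost = invoice 345723.17 + 48359.15 = 394082.32

Total landed cost: CNY 394082.32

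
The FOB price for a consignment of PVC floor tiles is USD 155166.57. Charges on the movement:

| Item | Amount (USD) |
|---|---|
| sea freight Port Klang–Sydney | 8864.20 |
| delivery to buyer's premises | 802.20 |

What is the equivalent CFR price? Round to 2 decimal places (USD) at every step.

Not relevant to the conversion: delivery — on the buyer under both terms; not part of either seller's price.
From FOB to CFR, the seller additionally bears: freight.
CFR price = 155166.57 + 8864.20 = 164030.77

CFR price: USD 164030.77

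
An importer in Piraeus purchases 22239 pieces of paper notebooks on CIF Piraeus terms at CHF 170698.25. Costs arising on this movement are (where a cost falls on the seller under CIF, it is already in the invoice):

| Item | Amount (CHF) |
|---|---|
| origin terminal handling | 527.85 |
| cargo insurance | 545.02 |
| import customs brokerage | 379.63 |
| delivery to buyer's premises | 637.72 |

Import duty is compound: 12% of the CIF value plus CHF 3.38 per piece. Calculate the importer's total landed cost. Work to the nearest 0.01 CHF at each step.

CIF: the seller pays costs through ocean freight and marine insurance to the destination port.
Already in the invoice (seller's account under CIF): origin terminal, insurance — exclude.
The CIF price already equals the CIF value: 170698.25
Ad valorem component: 170698.25 × 12% = 20483.79
Specific component: 22239 × 3.38 = 75167.82
Import duty = 20483.79 + 75167.82 = 95651.61
Buyer bears: brokerage 379.63 + delivery 637.72 + duty 95651.61 = 96668.96
Landed cost = invoice 170698.25 + 96668.96 = 267367.21

Total landed cost: CHF 267367.21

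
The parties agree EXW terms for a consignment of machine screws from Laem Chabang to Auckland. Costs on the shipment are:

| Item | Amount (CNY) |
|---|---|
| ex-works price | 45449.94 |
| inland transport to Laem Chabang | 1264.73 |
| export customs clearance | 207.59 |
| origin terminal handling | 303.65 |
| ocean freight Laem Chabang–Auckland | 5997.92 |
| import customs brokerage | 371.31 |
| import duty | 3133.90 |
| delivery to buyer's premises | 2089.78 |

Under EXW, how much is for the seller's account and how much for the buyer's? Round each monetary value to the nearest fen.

Seller: CNY 45449.94; buyer: CNY 13368.88

EXW: the seller makes goods available at their premises; the buyer bears all onward costs.
Seller's account: goods 45449.94 = 45449.94
Buyer's account: inland to port 1264.73 + export clearance 207.59 + origin terminal 303.65 + freight 5997.92 + brokerage 371.31 + duty 3133.90 + delivery 2089.78 = 13368.88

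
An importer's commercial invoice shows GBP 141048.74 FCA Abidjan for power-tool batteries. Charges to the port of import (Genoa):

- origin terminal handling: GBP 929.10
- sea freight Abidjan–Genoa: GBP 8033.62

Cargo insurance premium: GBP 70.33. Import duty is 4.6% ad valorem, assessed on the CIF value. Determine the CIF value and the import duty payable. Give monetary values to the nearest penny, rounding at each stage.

CIF = FCA price + pre-shipment costs + freight + insurance
CIF = 141048.74 + 929.10 + 8033.62 + 70.33 = 150081.79
Import duty = 150081.79 × 4.6% = 6903.76

CIF value: GBP 150081.79; import duty: GBP 6903.76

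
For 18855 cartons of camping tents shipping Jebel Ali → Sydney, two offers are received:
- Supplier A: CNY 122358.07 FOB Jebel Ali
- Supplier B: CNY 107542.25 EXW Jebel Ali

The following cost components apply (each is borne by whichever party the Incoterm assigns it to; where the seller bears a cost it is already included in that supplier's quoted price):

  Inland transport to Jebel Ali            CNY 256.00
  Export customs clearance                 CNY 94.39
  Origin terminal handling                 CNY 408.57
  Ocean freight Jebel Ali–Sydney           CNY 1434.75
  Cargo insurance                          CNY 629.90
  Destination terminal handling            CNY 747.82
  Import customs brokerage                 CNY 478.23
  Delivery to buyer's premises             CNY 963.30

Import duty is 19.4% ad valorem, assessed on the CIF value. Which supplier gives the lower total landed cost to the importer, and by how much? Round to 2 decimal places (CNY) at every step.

Supplier A (FOB):
CIF value = FOB price + freight + insurance = 122358.07 + 1434.75 + 629.90 = 124422.72
Import duty = 124422.72 × 19.4% = 24138.01
Buyer bears (A): 1434.75 + 629.90 + 747.82 + 478.23 + 963.30 = 4254.00
Landed cost (A) = invoice 122358.07 + 4254.00 + duty 24138.01 = 150750.08
Supplier B (EXW):
CIF value = EXW price + inland to port + export clearance + origin terminal + freight + insurance = 107542.25 + 256.00 + 94.39 + 408.57 + 1434.75 + 629.90 = 110365.86
Import duty = 110365.86 × 19.4% = 21410.98
Buyer bears (B): 256.00 + 94.39 + 408.57 + 1434.75 + 629.90 + 747.82 + 478.23 + 963.30 = 5012.96
Landed cost (B) = invoice 107542.25 + 5012.96 + duty 21410.98 = 133966.19
Difference = |150750.08 − 133966.19| = 16783.89

Supplier B is cheaper by CNY 16783.89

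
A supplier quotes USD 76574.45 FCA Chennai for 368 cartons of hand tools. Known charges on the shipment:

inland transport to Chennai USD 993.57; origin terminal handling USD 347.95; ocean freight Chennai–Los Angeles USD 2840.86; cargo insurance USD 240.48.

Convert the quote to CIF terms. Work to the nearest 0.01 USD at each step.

Not relevant to the conversion: inland to port — on the seller under both FCA and CIF; already in the FCA price and stays in the CIF price.
From FCA to CIF, the seller additionally bears: origin terminal, freight, insurance.
CIF price = 76574.45 + 347.95 + 2840.86 + 240.48 = 80003.74

CIF price: USD 80003.74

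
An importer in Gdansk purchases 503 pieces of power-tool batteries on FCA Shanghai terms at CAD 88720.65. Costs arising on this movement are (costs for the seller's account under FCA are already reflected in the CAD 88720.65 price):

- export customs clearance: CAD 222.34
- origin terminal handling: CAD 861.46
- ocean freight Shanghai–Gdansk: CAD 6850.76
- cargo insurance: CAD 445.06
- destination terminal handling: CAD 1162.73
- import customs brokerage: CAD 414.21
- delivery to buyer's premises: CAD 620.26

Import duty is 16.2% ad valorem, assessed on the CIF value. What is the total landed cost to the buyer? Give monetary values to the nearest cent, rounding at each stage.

Total landed cost: CAD 114769.35

FCA: the seller delivers export-cleared goods to the carrier; the buyer bears costs from that point.
Already in the invoice (seller's account under FCA): export clearance — exclude.
CIF value = FCA price + origin terminal + freight + insurance = 88720.65 + 861.46 + 6850.76 + 445.06 = 96877.93
Import duty = 96877.93 × 16.2% = 15694.22
Buyer bears: origin terminal 861.46 + freight 6850.76 + insurance 445.06 + destination terminal 1162.73 + brokerage 414.21 + delivery 620.26 + duty 15694.22 = 26048.70
Landed cost = invoice 88720.65 + 26048.70 = 114769.35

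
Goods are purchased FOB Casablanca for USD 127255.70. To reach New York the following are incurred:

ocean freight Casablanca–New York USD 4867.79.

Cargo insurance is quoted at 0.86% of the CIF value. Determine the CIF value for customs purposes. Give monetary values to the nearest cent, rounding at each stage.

Let C be the CIF value. C = FOB price + freight + 0.86% × C
C − 0.86% × C = 127255.70 + 4867.79
0.9914 × C = 132123.49
C = 132123.49 / 0.9914 = 133269.61
Insurance premium = 0.86% × 133269.61 = 1146.12

CIF value: USD 133269.61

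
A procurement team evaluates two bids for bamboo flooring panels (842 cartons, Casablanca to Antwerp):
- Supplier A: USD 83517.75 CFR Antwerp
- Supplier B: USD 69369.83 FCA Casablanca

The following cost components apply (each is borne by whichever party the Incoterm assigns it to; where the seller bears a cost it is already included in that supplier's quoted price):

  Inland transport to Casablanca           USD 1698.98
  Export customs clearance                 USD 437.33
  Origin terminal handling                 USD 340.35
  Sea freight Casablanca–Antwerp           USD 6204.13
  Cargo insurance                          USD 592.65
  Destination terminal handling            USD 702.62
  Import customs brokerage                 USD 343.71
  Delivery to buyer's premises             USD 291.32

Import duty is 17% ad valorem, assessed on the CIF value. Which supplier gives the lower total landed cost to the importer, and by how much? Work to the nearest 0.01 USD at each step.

Supplier A (CFR):
CIF value = CFR price + insurance = 83517.75 + 592.65 = 84110.40
Import duty = 84110.40 × 17% = 14298.77
Buyer bears (A): 592.65 + 702.62 + 343.71 + 291.32 = 1930.30
Landed cost (A) = invoice 83517.75 + 1930.30 + duty 14298.77 = 99746.82
Supplier B (FCA):
CIF value = FCA price + origin terminal + freight + insurance = 69369.83 + 340.35 + 6204.13 + 592.65 = 76506.96
Import duty = 76506.96 × 17% = 13006.18
Buyer bears (B): 340.35 + 6204.13 + 592.65 + 702.62 + 343.71 + 291.32 = 8474.78
Landed cost (B) = invoice 69369.83 + 8474.78 + duty 13006.18 = 90850.79
Difference = |99746.82 − 90850.79| = 8896.03

Supplier B is cheaper by USD 8896.03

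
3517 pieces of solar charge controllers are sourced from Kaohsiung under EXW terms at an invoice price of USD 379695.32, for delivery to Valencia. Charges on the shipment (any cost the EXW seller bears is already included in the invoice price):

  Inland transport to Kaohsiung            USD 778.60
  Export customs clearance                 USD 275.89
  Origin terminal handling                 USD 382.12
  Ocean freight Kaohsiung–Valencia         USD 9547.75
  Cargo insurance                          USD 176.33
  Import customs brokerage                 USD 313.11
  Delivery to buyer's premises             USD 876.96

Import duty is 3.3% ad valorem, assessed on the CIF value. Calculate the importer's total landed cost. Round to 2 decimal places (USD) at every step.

Total landed cost: USD 404944.33

EXW: the seller makes goods available at their premises; the buyer bears all onward costs.
CIF value = EXW price + inland to port + export clearance + origin terminal + freight + insurance = 379695.32 + 778.60 + 275.89 + 382.12 + 9547.75 + 176.33 = 390856.01
Import duty = 390856.01 × 3.3% = 12898.25
Buyer bears: inland to port 778.60 + export clearance 275.89 + origin terminal 382.12 + freight 9547.75 + insurance 176.33 + brokerage 313.11 + delivery 876.96 + duty 12898.25 = 25249.01
Landed cost = invoice 379695.32 + 25249.01 = 404944.33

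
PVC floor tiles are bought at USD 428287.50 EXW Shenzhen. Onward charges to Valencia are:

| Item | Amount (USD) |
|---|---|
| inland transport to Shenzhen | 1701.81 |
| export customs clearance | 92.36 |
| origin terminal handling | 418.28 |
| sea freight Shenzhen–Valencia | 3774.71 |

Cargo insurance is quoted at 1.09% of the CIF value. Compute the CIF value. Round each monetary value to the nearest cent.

CIF value: USD 439060.42

Let C be the CIF value. C = EXW price + pre-shipment costs + freight + 1.09% × C
C − 1.09% × C = 428287.50 + 1701.81 + 92.36 + 418.28 + 3774.71
0.9891 × C = 434274.66
C = 434274.66 / 0.9891 = 439060.42
Insurance premium = 1.09% × 439060.42 = 4785.76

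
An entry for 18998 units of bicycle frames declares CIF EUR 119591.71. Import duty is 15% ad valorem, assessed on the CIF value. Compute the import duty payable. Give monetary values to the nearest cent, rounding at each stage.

Import duty = 119591.71 × 15% = 17938.76

Import duty: EUR 17938.76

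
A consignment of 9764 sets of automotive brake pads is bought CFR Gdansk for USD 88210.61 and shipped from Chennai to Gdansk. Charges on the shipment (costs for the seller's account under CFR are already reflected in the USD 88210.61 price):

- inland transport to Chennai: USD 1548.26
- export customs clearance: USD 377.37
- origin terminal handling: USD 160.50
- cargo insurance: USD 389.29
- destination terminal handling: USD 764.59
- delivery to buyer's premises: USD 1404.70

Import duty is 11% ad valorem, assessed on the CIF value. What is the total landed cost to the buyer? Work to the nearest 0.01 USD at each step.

Total landed cost: USD 100515.18

CFR: the seller pays costs through ocean freight to the destination port, but not insurance.
Already in the invoice (seller's account under CFR): inland to port, export clearance, origin terminal — exclude.
CIF value = CFR price + insurance = 88210.61 + 389.29 = 88599.90
Import duty = 88599.90 × 11% = 9745.99
Buyer bears: insurance 389.29 + destination terminal 764.59 + delivery 1404.70 + duty 9745.99 = 12304.57
Landed cost = invoice 88210.61 + 12304.57 = 100515.18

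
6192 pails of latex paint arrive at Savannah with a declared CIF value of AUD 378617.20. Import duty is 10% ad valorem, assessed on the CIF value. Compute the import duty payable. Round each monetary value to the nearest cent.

Import duty: AUD 37861.72

Import duty = 378617.20 × 10% = 37861.72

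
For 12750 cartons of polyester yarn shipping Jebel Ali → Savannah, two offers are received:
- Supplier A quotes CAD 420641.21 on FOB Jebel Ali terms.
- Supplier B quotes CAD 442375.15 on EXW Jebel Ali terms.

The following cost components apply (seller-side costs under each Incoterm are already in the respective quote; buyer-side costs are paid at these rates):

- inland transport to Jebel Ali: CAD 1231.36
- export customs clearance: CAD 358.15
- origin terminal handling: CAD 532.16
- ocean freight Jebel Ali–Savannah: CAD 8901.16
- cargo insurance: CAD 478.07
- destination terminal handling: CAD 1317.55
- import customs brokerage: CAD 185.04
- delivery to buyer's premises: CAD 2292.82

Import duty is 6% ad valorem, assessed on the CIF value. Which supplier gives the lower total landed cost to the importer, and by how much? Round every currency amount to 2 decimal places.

Supplier A is cheaper by CAD 25286.94

Supplier A (FOB):
CIF value = FOB price + freight + insurance = 420641.21 + 8901.16 + 478.07 = 430020.44
Import duty = 430020.44 × 6% = 25801.23
Buyer bears (A): 8901.16 + 478.07 + 1317.55 + 185.04 + 2292.82 = 13174.64
Landed cost (A) = invoice 420641.21 + 13174.64 + duty 25801.23 = 459617.08
Supplier B (EXW):
CIF value = EXW price + inland to port + export clearance + origin terminal + freight + insurance = 442375.15 + 1231.36 + 358.15 + 532.16 + 8901.16 + 478.07 = 453876.05
Import duty = 453876.05 × 6% = 27232.56
Buyer bears (B): 1231.36 + 358.15 + 532.16 + 8901.16 + 478.07 + 1317.55 + 185.04 + 2292.82 = 15296.31
Landed cost (B) = invoice 442375.15 + 15296.31 + duty 27232.56 = 484904.02
Difference = |459617.08 − 484904.02| = 25286.94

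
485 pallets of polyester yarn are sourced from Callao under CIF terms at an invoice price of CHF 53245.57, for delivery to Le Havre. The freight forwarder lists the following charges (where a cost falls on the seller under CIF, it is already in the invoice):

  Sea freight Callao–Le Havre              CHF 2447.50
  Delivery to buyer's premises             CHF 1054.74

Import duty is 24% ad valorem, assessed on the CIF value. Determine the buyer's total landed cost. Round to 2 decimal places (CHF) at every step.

Total landed cost: CHF 67079.25

CIF: the seller pays costs through ocean freight and marine insurance to the destination port.
Already in the invoice (seller's account under CIF): freight — exclude.
The CIF price already equals the CIF value: 53245.57
Import duty = 53245.57 × 24% = 12778.94
Buyer bears: delivery 1054.74 + duty 12778.94 = 13833.68
Landed cost = invoice 53245.57 + 13833.68 = 67079.25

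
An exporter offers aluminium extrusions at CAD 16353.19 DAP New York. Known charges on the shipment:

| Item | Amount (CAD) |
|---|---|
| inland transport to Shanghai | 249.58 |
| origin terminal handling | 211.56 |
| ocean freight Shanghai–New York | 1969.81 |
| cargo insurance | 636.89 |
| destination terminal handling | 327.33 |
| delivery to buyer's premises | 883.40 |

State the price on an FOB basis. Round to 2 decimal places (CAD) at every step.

Not relevant to the conversion: inland to port, origin terminal — on the seller under both DAP and FOB; already in the DAP price and stays in the FOB price.
From DAP to FOB, the seller no longer bears: freight, insurance, destination terminal, delivery.
FOB price = 16353.19 − 1969.81 − 636.89 − 327.33 − 883.40 = 12535.76

FOB price: CAD 12535.76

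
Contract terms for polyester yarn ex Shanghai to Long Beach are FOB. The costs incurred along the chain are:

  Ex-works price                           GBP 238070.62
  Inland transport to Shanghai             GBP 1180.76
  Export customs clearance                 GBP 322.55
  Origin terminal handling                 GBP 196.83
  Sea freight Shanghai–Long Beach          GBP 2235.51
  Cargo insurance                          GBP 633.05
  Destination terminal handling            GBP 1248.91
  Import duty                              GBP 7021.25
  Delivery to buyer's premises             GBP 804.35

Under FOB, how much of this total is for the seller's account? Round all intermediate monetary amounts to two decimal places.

Seller's account: GBP 239770.76

FOB: the seller bears costs until goods are on board at the origin port; the buyer bears freight, insurance and all costs thereafter.
Seller's account: goods 238070.62 + inland to port 1180.76 + export clearance 322.55 + origin terminal 196.83 = 239770.76
Buyer's account: freight 2235.51 + insurance 633.05 + destination terminal 1248.91 + duty 7021.25 + delivery 804.35 = 11943.07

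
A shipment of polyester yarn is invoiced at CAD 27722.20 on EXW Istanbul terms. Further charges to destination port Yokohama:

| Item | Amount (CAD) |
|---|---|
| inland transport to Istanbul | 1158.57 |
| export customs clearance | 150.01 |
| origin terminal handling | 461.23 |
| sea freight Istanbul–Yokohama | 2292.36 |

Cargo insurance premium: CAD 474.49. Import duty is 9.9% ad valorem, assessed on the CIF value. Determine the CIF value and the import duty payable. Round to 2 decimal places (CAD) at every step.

CIF value: CAD 32258.86; import duty: CAD 3193.63

CIF = EXW price + pre-shipment costs + freight + insurance
CIF = 27722.20 + 1158.57 + 150.01 + 461.23 + 2292.36 + 474.49 = 32258.86
Import duty = 32258.86 × 9.9% = 3193.63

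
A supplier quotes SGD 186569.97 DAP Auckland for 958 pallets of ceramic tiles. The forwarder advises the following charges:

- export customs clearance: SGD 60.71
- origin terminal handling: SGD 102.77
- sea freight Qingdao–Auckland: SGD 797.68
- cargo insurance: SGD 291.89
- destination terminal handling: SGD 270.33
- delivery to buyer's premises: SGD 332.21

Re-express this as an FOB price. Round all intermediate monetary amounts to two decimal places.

Not relevant to the conversion: export clearance, origin terminal — on the seller under both DAP and FOB; already in the DAP price and stays in the FOB price.
From DAP to FOB, the seller no longer bears: freight, insurance, destination terminal, delivery.
FOB price = 186569.97 − 797.68 − 291.89 − 270.33 − 332.21 = 184877.86

FOB price: SGD 184877.86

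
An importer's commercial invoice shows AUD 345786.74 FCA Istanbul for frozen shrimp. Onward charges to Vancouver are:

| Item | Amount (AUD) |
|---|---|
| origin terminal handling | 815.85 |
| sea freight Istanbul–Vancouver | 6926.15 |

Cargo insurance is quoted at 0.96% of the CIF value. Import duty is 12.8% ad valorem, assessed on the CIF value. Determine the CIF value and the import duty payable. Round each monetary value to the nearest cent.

Let C be the CIF value. C = FCA price + pre-shipment costs + freight + 0.96% × C
C − 0.96% × C = 345786.74 + 815.85 + 6926.15
0.9904 × C = 353528.74
C = 353528.74 / 0.9904 = 356955.51
Insurance premium = 0.96% × 356955.51 = 3426.77
Import duty = 356955.51 × 12.8% = 45690.31

CIF value: AUD 356955.51; import duty: AUD 45690.31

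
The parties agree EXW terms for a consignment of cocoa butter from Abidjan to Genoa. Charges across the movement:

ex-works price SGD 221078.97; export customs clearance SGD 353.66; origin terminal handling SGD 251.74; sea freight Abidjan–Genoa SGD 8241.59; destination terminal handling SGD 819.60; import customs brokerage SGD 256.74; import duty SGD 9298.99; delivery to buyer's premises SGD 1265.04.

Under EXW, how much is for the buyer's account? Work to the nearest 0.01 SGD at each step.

EXW: the seller makes goods available at their premises; the buyer bears all onward costs.
Seller's account: goods 221078.97 = 221078.97
Buyer's account: export clearance 353.66 + origin terminal 251.74 + freight 8241.59 + destination terminal 819.60 + brokerage 256.74 + duty 9298.99 + delivery 1265.04 = 20487.36

Buyer's account: SGD 20487.36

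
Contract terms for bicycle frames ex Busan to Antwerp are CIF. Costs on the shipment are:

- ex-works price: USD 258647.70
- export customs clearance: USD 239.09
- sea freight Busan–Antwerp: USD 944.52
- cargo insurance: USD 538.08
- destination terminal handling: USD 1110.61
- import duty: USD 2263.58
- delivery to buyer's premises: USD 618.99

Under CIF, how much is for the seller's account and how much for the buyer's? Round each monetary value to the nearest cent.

Seller: USD 260369.39; buyer: USD 3993.18

CIF: the seller pays costs through ocean freight and marine insurance to the destination port.
Seller's account: goods 258647.70 + export clearance 239.09 + freight 944.52 + insurance 538.08 = 260369.39
Buyer's account: destination terminal 1110.61 + duty 2263.58 + delivery 618.99 = 3993.18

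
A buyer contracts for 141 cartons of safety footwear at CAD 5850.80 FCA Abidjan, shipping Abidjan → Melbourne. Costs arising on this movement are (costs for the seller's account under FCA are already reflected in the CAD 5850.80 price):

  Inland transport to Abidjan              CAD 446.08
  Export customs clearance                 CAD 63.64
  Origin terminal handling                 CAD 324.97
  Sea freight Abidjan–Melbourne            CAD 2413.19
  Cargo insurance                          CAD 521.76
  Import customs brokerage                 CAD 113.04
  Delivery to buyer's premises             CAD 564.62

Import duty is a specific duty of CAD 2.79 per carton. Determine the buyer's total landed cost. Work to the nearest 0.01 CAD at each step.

Total landed cost: CAD 10181.77

FCA: the seller delivers export-cleared goods to the carrier; the buyer bears costs from that point.
Already in the invoice (seller's account under FCA): inland to port, export clearance — exclude.
CIF value = FCA price + origin terminal + freight + insurance = 5850.80 + 324.97 + 2413.19 + 521.76 = 9110.72
Import duty = 141 × 2.79 = 393.39
Buyer bears: origin terminal 324.97 + freight 2413.19 + insurance 521.76 + brokerage 113.04 + delivery 564.62 + duty 393.39 = 4330.97
Landed cost = invoice 5850.80 + 4330.97 = 10181.77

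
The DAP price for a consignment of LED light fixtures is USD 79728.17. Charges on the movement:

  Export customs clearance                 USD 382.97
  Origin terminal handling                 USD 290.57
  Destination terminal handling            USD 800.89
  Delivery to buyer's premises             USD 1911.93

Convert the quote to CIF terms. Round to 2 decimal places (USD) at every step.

Not relevant to the conversion: origin terminal, export clearance — on the seller under both DAP and CIF; already in the DAP price and stays in the CIF price.
From DAP to CIF, the seller no longer bears: destination terminal, delivery.
CIF price = 79728.17 − 800.89 − 1911.93 = 77015.35

CIF price: USD 77015.35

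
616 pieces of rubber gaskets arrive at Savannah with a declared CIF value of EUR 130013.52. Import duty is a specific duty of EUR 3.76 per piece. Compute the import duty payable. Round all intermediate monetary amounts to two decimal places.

Import duty: EUR 2316.16

Import duty = 616 × 3.76 = 2316.16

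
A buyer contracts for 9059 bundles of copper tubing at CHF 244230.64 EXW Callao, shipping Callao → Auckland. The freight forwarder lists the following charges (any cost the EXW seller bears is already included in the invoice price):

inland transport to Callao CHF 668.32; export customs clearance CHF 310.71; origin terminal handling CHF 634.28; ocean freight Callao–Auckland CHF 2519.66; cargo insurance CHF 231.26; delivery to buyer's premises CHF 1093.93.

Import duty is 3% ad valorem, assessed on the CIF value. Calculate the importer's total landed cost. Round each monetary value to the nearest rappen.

EXW: the seller makes goods available at their premises; the buyer bears all onward costs.
CIF value = EXW price + inland to port + export clearance + origin terminal + freight + insurance = 244230.64 + 668.32 + 310.71 + 634.28 + 2519.66 + 231.26 = 248594.87
Import duty = 248594.87 × 3% = 7457.85
Buyer bears: inland to port 668.32 + export clearance 310.71 + origin terminal 634.28 + freight 2519.66 + insurance 231.26 + delivery 1093.93 + duty 7457.85 = 12916.01
Landed cost = invoice 244230.64 + 12916.01 = 257146.65

Total landed cost: CHF 257146.65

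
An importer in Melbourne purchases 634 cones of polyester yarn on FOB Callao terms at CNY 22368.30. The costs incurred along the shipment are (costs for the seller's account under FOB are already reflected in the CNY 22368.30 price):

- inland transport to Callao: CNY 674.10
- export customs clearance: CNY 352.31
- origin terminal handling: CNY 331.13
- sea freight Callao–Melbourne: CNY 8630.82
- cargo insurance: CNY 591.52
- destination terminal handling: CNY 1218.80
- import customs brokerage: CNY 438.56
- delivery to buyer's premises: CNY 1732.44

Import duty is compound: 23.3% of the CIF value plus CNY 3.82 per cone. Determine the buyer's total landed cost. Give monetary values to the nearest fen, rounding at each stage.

Total landed cost: CNY 44762.94

FOB: the seller bears costs until goods are on board at the origin port; the buyer bears freight, insurance and all costs thereafter.
Already in the invoice (seller's account under FOB): inland to port, export clearance, origin terminal — exclude.
CIF value = FOB price + freight + insurance = 22368.30 + 8630.82 + 591.52 = 31590.64
Ad valorem component: 31590.64 × 23.3% = 7360.62
Specific component: 634 × 3.82 = 2421.88
Import duty = 7360.62 + 2421.88 = 9782.50
Buyer bears: freight 8630.82 + insurance 591.52 + destination terminal 1218.80 + brokerage 438.56 + delivery 1732.44 + duty 9782.50 = 22394.64
Landed cost = invoice 22368.30 + 22394.64 = 44762.94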